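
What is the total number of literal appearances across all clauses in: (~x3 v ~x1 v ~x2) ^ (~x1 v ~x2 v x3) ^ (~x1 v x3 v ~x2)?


Clause lengths: 3, 3, 3.
Sum = 3 + 3 + 3 = 9.

9


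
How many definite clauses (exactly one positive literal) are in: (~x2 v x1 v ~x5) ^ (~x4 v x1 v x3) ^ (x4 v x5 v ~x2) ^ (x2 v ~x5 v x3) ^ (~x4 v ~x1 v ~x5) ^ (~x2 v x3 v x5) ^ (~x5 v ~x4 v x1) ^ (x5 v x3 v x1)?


A definite clause has exactly one positive literal.
Clause 1: 1 positive -> definite
Clause 2: 2 positive -> not definite
Clause 3: 2 positive -> not definite
Clause 4: 2 positive -> not definite
Clause 5: 0 positive -> not definite
Clause 6: 2 positive -> not definite
Clause 7: 1 positive -> definite
Clause 8: 3 positive -> not definite
Definite clause count = 2.

2


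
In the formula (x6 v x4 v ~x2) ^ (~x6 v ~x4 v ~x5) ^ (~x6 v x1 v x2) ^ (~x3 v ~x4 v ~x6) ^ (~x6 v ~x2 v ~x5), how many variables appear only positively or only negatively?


A pure literal appears in only one polarity across all clauses.
Pure literals: x1 (positive only), x3 (negative only), x5 (negative only).
Count = 3.

3


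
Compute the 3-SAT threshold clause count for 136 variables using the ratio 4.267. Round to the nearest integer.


The 3-SAT phase transition occurs at approximately 4.267 clauses per variable.
m = 4.267 * 136 = 580.312.
Rounded to nearest integer: 580.

580


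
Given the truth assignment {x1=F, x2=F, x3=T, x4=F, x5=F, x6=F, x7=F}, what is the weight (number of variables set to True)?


The weight is the number of variables assigned True.
True variables: x3.
Weight = 1.

1


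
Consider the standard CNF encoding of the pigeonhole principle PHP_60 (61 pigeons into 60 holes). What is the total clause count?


The PHP encoding has two parts:
1) At-least-one-hole clauses: 61 (one per pigeon, each with 60 literals).
2) At-most-one-pigeon-per-hole clauses: 60 holes * C(61,2) = 60 * 1830 = 109800.
Total clauses = 61 + 109800 = 109861.

109861


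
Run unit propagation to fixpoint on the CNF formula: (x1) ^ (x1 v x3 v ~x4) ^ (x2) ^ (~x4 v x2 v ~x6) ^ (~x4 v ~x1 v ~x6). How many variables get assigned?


Unit propagation repeatedly assigns the literal in any unit clause, then simplifies.
Assignments in order: x1 = T, x2 = T.
No further unit clauses remain.
Total variables assigned = 2.

2


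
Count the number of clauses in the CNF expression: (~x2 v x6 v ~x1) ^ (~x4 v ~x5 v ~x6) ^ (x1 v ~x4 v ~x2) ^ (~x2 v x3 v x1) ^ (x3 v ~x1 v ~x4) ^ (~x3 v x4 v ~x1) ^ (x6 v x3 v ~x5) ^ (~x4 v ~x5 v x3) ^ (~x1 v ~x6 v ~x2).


Each group enclosed in parentheses joined by ^ is one clause.
Counting the conjuncts: 9 clauses.

9


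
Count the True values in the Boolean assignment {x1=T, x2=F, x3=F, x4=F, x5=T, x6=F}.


The weight is the number of variables assigned True.
True variables: x1, x5.
Weight = 2.

2


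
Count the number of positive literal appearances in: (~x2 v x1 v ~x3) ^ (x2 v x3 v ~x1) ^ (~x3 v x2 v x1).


Scan each clause for unnegated literals.
Clause 1: 1 positive; Clause 2: 2 positive; Clause 3: 2 positive.
Total positive literal occurrences = 5.

5


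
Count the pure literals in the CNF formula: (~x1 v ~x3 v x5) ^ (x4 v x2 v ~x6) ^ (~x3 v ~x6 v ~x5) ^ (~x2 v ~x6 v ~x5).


A pure literal appears in only one polarity across all clauses.
Pure literals: x1 (negative only), x3 (negative only), x4 (positive only), x6 (negative only).
Count = 4.

4


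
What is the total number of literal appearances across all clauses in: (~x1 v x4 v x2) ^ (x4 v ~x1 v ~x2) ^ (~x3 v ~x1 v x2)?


Clause lengths: 3, 3, 3.
Sum = 3 + 3 + 3 = 9.

9


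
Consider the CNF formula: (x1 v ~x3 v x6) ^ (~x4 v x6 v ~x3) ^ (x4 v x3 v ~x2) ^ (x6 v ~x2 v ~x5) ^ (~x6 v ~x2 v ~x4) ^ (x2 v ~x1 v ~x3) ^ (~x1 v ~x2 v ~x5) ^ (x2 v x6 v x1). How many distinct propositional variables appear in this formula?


Identify each distinct variable in the formula.
Variables found: x1, x2, x3, x4, x5, x6.
Total distinct variables = 6.

6


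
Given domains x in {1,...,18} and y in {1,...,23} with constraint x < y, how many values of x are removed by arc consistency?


For the constraint x < y, x needs a supporting value in y's domain.
x can be at most 22 (one less than y's maximum).
Valid x values from domain: 18 out of 18.
Pruned = 18 - 18 = 0.

0


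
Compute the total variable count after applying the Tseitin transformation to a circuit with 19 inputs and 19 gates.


The Tseitin transformation introduces one auxiliary variable per gate.
Total variables = inputs + gates = 19 + 19 = 38.

38


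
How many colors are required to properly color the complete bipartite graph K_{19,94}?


K_{19,94} is bipartite by definition: the two parts are independent sets, with every edge crossing between them.
Color all vertices in one part with color 1 and all vertices in the other part with color 2.
Since the graph has at least one edge, one color does not suffice.
Chromatic number = 2.

2


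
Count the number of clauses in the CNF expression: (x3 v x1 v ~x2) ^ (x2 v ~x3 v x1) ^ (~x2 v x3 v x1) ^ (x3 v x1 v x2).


Each group enclosed in parentheses joined by ^ is one clause.
Counting the conjuncts: 4 clauses.

4


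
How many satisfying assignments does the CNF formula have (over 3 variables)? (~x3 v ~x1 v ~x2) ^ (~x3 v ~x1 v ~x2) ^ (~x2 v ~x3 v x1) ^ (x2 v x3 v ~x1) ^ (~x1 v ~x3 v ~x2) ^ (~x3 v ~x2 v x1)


Enumerate all 8 truth assignments over 3 variables.
Test each against every clause.
Satisfying assignments found: 5.

5


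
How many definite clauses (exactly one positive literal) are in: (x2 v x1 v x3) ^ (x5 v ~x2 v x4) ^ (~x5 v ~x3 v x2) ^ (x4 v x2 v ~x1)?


A definite clause has exactly one positive literal.
Clause 1: 3 positive -> not definite
Clause 2: 2 positive -> not definite
Clause 3: 1 positive -> definite
Clause 4: 2 positive -> not definite
Definite clause count = 1.

1


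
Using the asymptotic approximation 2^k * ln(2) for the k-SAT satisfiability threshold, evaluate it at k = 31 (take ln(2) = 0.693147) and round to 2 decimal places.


Using the asymptotic formula: threshold ~ 2^k * ln(2).
2^31 = 2147483648.
2147483648 * 0.693147 = 1488521848.16.

1488521848.16


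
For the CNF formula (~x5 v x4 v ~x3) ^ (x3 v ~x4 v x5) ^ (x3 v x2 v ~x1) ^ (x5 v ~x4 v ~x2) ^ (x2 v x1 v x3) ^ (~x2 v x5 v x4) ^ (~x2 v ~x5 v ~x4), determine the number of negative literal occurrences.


Scan each clause for negated literals.
Clause 1: 2 negative; Clause 2: 1 negative; Clause 3: 1 negative; Clause 4: 2 negative; Clause 5: 0 negative; Clause 6: 1 negative; Clause 7: 3 negative.
Total negative literal occurrences = 10.

10


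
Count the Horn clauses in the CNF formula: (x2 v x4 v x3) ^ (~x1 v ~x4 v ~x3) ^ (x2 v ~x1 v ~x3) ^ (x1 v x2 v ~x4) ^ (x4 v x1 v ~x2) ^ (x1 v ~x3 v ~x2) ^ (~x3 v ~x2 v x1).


A Horn clause has at most one positive literal.
Clause 1: 3 positive lit(s) -> not Horn
Clause 2: 0 positive lit(s) -> Horn
Clause 3: 1 positive lit(s) -> Horn
Clause 4: 2 positive lit(s) -> not Horn
Clause 5: 2 positive lit(s) -> not Horn
Clause 6: 1 positive lit(s) -> Horn
Clause 7: 1 positive lit(s) -> Horn
Total Horn clauses = 4.

4


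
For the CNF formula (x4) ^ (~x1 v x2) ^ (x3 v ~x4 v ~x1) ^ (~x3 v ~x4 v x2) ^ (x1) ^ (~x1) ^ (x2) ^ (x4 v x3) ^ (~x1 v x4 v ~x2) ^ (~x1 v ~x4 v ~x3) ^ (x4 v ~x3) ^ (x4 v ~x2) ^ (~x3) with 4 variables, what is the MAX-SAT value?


Enumerate all 16 truth assignments.
For each, count how many of the 13 clauses are satisfied.
The formula is not fully satisfiable, so the maximum is below 13.
Maximum simultaneously satisfiable clauses = 12.

12


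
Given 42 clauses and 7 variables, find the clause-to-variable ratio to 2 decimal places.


Clause-to-variable ratio = clauses / variables.
42 / 7 = 6.0.

6.0


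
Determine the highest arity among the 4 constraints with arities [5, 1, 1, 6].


The arities are: 5, 1, 1, 6.
Scan for the maximum value.
Maximum arity = 6.

6


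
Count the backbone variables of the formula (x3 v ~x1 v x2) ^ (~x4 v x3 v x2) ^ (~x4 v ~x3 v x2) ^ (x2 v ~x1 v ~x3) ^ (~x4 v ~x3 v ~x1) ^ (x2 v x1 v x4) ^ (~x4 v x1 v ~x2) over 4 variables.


Find all satisfying assignments: 5 model(s).
Check which variables have the same value in every model.
Fixed variables: x2=T.
Backbone size = 1.

1


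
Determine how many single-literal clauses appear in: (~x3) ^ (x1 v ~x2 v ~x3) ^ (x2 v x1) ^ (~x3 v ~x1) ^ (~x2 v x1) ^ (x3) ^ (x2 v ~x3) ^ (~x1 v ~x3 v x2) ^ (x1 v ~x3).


A unit clause contains exactly one literal.
Unit clauses found: (~x3), (x3).
Count = 2.

2


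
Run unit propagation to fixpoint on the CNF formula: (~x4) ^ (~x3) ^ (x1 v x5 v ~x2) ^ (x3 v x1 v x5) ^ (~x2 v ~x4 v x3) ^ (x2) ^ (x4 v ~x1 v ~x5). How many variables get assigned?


Unit propagation repeatedly assigns the literal in any unit clause, then simplifies.
Assignments in order: x4 = F, x3 = F, x2 = T.
No further unit clauses remain.
Total variables assigned = 3.

3


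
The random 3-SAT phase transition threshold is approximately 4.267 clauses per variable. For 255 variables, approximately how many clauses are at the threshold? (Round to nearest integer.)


The 3-SAT phase transition occurs at approximately 4.267 clauses per variable.
m = 4.267 * 255 = 1088.085.
Rounded to nearest integer: 1088.

1088


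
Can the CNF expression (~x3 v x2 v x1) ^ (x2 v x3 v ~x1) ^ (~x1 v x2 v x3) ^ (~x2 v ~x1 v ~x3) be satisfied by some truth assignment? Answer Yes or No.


Check all 8 possible truth assignments.
Number of satisfying assignments found: 5.
The formula is satisfiable.

Yes


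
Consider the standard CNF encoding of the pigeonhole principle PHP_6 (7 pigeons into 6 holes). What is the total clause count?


The PHP encoding has two parts:
1) At-least-one-hole clauses: 7 (one per pigeon, each with 6 literals).
2) At-most-one-pigeon-per-hole clauses: 6 holes * C(7,2) = 6 * 21 = 126.
Total clauses = 7 + 126 = 133.

133


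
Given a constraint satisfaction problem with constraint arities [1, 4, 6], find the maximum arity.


The arities are: 1, 4, 6.
Scan for the maximum value.
Maximum arity = 6.

6


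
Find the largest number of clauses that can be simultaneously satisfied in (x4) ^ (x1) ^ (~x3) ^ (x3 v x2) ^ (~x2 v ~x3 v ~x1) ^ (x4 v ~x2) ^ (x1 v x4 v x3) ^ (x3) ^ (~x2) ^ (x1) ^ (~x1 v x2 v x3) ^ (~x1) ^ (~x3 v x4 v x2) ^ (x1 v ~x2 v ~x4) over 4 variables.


Enumerate all 16 truth assignments.
For each, count how many of the 14 clauses are satisfied.
The formula is not fully satisfiable, so the maximum is below 14.
Maximum simultaneously satisfiable clauses = 12.

12


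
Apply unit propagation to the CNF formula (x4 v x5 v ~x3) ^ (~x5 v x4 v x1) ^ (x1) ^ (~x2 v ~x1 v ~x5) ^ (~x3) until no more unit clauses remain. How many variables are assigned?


Unit propagation repeatedly assigns the literal in any unit clause, then simplifies.
Assignments in order: x1 = T, x3 = F.
No further unit clauses remain.
Total variables assigned = 2.

2


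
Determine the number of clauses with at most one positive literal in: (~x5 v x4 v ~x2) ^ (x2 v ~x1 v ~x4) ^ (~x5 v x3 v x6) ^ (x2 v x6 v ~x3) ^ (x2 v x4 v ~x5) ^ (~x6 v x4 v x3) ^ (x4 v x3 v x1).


A Horn clause has at most one positive literal.
Clause 1: 1 positive lit(s) -> Horn
Clause 2: 1 positive lit(s) -> Horn
Clause 3: 2 positive lit(s) -> not Horn
Clause 4: 2 positive lit(s) -> not Horn
Clause 5: 2 positive lit(s) -> not Horn
Clause 6: 2 positive lit(s) -> not Horn
Clause 7: 3 positive lit(s) -> not Horn
Total Horn clauses = 2.

2


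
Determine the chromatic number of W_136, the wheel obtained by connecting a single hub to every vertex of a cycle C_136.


W_136 consists of the cycle C_136 together with a hub vertex adjacent to every cycle vertex.
The cycle C_136 needs 2 colors (even cycle -> 2).
The hub is adjacent to every cycle vertex, so it must receive a new color distinct from all of them.
Chromatic number = 2 + 1 = 3.

3


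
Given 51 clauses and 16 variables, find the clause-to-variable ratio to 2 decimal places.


Clause-to-variable ratio = clauses / variables.
51 / 16 = 3.19.

3.19


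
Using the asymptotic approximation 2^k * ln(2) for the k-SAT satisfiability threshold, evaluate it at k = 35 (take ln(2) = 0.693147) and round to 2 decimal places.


Using the asymptotic formula: threshold ~ 2^k * ln(2).
2^35 = 34359738368.
34359738368 * 0.693147 = 23816349570.56.

23816349570.56


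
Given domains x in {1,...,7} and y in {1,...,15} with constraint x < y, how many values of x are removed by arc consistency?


For the constraint x < y, x needs a supporting value in y's domain.
x can be at most 14 (one less than y's maximum).
Valid x values from domain: 7 out of 7.
Pruned = 7 - 7 = 0.

0


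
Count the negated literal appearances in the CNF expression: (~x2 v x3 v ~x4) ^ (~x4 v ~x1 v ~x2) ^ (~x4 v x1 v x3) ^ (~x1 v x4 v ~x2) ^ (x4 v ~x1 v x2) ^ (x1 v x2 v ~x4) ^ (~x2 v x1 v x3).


Scan each clause for negated literals.
Clause 1: 2 negative; Clause 2: 3 negative; Clause 3: 1 negative; Clause 4: 2 negative; Clause 5: 1 negative; Clause 6: 1 negative; Clause 7: 1 negative.
Total negative literal occurrences = 11.

11


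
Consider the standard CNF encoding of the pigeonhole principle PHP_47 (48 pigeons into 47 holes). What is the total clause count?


The PHP encoding has two parts:
1) At-least-one-hole clauses: 48 (one per pigeon, each with 47 literals).
2) At-most-one-pigeon-per-hole clauses: 47 holes * C(48,2) = 47 * 1128 = 53016.
Total clauses = 48 + 53016 = 53064.

53064


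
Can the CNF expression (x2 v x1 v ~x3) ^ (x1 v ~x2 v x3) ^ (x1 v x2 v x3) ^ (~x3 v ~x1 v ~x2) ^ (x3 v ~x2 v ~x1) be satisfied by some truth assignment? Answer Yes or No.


Check all 8 possible truth assignments.
Number of satisfying assignments found: 3.
The formula is satisfiable.

Yes


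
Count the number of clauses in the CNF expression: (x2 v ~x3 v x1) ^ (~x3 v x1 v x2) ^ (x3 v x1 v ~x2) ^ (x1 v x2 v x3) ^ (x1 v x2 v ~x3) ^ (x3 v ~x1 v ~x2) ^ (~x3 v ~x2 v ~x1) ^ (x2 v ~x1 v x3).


Each group enclosed in parentheses joined by ^ is one clause.
Counting the conjuncts: 8 clauses.

8


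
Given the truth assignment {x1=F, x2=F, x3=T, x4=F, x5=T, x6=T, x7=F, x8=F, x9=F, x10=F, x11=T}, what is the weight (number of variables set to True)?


The weight is the number of variables assigned True.
True variables: x3, x5, x6, x11.
Weight = 4.

4


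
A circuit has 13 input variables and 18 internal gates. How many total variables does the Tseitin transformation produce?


The Tseitin transformation introduces one auxiliary variable per gate.
Total variables = inputs + gates = 13 + 18 = 31.

31


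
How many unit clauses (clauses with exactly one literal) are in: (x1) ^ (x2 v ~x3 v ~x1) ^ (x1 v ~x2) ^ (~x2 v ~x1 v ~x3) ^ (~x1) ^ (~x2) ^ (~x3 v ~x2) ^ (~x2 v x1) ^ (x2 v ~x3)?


A unit clause contains exactly one literal.
Unit clauses found: (x1), (~x1), (~x2).
Count = 3.

3


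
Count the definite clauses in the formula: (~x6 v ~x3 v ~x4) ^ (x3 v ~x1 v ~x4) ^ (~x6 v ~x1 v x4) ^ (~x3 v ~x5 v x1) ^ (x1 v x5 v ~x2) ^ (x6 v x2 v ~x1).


A definite clause has exactly one positive literal.
Clause 1: 0 positive -> not definite
Clause 2: 1 positive -> definite
Clause 3: 1 positive -> definite
Clause 4: 1 positive -> definite
Clause 5: 2 positive -> not definite
Clause 6: 2 positive -> not definite
Definite clause count = 3.

3


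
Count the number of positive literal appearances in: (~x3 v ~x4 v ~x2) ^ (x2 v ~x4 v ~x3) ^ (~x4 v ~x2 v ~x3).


Scan each clause for unnegated literals.
Clause 1: 0 positive; Clause 2: 1 positive; Clause 3: 0 positive.
Total positive literal occurrences = 1.

1


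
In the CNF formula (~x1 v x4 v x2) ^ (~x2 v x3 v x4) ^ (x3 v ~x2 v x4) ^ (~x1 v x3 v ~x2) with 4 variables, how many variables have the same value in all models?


Find all satisfying assignments: 11 model(s).
Check which variables have the same value in every model.
No variable is fixed across all models.
Backbone size = 0.

0


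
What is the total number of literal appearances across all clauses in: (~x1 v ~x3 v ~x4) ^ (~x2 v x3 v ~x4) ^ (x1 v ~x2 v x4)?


Clause lengths: 3, 3, 3.
Sum = 3 + 3 + 3 = 9.

9


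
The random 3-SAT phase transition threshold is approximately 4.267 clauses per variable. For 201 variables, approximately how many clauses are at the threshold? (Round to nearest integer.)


The 3-SAT phase transition occurs at approximately 4.267 clauses per variable.
m = 4.267 * 201 = 857.667.
Rounded to nearest integer: 858.

858


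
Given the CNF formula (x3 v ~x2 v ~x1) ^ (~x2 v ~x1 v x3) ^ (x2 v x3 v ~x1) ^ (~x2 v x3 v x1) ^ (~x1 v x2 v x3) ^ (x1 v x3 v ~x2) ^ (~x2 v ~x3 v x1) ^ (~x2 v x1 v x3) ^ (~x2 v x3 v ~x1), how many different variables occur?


Identify each distinct variable in the formula.
Variables found: x1, x2, x3.
Total distinct variables = 3.

3


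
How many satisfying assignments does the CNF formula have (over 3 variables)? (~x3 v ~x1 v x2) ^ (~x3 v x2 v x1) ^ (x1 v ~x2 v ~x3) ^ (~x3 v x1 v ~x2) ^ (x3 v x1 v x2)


Enumerate all 8 truth assignments over 3 variables.
Test each against every clause.
Satisfying assignments found: 4.

4


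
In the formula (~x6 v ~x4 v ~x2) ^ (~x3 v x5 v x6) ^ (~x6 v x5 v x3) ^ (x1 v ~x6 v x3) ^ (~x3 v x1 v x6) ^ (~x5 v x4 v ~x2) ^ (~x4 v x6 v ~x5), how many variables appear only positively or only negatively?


A pure literal appears in only one polarity across all clauses.
Pure literals: x1 (positive only), x2 (negative only).
Count = 2.

2


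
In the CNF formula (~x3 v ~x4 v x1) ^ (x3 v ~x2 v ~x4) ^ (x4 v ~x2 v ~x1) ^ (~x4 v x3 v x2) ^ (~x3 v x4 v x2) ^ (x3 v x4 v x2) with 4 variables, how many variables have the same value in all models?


Find all satisfying assignments: 4 model(s).
Check which variables have the same value in every model.
No variable is fixed across all models.
Backbone size = 0.

0


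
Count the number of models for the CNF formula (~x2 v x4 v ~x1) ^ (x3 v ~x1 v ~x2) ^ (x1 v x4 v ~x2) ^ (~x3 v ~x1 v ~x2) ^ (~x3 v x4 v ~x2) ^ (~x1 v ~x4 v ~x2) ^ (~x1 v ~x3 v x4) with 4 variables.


Enumerate all 16 truth assignments over 4 variables.
Test each against every clause.
Satisfying assignments found: 9.

9


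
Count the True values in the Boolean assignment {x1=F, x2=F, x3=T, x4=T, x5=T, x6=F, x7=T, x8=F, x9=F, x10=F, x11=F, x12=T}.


The weight is the number of variables assigned True.
True variables: x3, x4, x5, x7, x12.
Weight = 5.

5


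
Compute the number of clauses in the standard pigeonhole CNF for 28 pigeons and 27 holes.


The PHP encoding has two parts:
1) At-least-one-hole clauses: 28 (one per pigeon, each with 27 literals).
2) At-most-one-pigeon-per-hole clauses: 27 holes * C(28,2) = 27 * 378 = 10206.
Total clauses = 28 + 10206 = 10234.

10234


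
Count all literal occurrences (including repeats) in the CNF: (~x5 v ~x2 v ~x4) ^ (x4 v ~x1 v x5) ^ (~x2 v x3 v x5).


Clause lengths: 3, 3, 3.
Sum = 3 + 3 + 3 = 9.

9


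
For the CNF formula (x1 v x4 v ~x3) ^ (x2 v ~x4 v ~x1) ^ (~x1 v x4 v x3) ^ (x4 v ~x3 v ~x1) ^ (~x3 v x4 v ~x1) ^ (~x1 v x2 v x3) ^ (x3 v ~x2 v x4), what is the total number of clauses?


Each group enclosed in parentheses joined by ^ is one clause.
Counting the conjuncts: 7 clauses.

7


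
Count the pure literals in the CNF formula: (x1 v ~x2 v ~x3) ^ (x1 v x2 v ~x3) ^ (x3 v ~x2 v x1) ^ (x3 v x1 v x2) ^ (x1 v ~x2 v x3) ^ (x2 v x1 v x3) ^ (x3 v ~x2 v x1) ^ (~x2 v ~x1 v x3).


A pure literal appears in only one polarity across all clauses.
No pure literals found.
Count = 0.

0


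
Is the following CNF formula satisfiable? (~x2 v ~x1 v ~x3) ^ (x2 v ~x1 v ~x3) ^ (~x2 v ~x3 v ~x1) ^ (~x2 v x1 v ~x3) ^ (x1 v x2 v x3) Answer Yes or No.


Check all 8 possible truth assignments.
Number of satisfying assignments found: 4.
The formula is satisfiable.

Yes


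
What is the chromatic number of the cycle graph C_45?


An odd cycle cannot be 2-colored: alternating two colors around the cycle returns to the start with a conflict.
Since 45 is odd, three colors are required (and three suffice).
Chromatic number = 3.

3


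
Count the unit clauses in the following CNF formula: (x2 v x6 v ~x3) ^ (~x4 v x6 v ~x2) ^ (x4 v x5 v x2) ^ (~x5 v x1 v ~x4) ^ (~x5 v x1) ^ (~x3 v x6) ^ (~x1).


A unit clause contains exactly one literal.
Unit clauses found: (~x1).
Count = 1.

1


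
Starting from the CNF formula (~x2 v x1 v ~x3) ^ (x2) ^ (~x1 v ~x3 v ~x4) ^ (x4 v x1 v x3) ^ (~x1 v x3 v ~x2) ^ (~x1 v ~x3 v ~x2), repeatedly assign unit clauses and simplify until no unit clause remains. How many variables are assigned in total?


Unit propagation repeatedly assigns the literal in any unit clause, then simplifies.
Assignments in order: x2 = T.
No further unit clauses remain.
Total variables assigned = 1.

1


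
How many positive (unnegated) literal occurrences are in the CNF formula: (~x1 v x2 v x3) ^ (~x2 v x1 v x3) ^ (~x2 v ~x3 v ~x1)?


Scan each clause for unnegated literals.
Clause 1: 2 positive; Clause 2: 2 positive; Clause 3: 0 positive.
Total positive literal occurrences = 4.

4


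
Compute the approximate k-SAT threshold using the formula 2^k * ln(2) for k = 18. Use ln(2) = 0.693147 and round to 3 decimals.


Using the asymptotic formula: threshold ~ 2^k * ln(2).
2^18 = 262144.
262144 * 0.693147 = 181704.327.

181704.327


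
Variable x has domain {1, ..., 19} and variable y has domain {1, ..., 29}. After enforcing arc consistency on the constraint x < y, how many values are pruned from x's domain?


For the constraint x < y, x needs a supporting value in y's domain.
x can be at most 28 (one less than y's maximum).
Valid x values from domain: 19 out of 19.
Pruned = 19 - 19 = 0.

0


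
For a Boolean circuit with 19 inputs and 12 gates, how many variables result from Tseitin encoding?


The Tseitin transformation introduces one auxiliary variable per gate.
Total variables = inputs + gates = 19 + 12 = 31.

31


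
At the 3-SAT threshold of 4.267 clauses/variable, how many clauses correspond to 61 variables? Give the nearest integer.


The 3-SAT phase transition occurs at approximately 4.267 clauses per variable.
m = 4.267 * 61 = 260.287.
Rounded to nearest integer: 260.

260


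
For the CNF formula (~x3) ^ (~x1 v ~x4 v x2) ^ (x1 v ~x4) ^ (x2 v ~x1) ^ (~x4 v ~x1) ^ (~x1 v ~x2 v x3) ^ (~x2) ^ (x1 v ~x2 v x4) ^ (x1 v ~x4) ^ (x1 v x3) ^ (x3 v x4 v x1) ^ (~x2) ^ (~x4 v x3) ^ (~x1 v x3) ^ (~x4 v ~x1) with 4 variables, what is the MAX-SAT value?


Enumerate all 16 truth assignments.
For each, count how many of the 15 clauses are satisfied.
The formula is not fully satisfiable, so the maximum is below 15.
Maximum simultaneously satisfiable clauses = 14.

14


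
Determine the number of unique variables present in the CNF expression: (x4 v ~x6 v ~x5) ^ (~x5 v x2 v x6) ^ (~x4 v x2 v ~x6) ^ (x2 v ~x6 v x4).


Identify each distinct variable in the formula.
Variables found: x2, x4, x5, x6.
Total distinct variables = 4.

4


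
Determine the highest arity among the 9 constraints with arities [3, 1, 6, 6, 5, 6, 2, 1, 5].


The arities are: 3, 1, 6, 6, 5, 6, 2, 1, 5.
Scan for the maximum value.
Maximum arity = 6.

6


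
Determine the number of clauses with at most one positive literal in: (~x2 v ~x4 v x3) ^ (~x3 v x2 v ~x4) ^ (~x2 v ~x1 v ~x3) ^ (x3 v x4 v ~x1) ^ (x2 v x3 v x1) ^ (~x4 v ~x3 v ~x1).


A Horn clause has at most one positive literal.
Clause 1: 1 positive lit(s) -> Horn
Clause 2: 1 positive lit(s) -> Horn
Clause 3: 0 positive lit(s) -> Horn
Clause 4: 2 positive lit(s) -> not Horn
Clause 5: 3 positive lit(s) -> not Horn
Clause 6: 0 positive lit(s) -> Horn
Total Horn clauses = 4.

4


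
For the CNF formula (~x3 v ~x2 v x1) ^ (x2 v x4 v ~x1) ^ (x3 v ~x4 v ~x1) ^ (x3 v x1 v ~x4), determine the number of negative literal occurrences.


Scan each clause for negated literals.
Clause 1: 2 negative; Clause 2: 1 negative; Clause 3: 2 negative; Clause 4: 1 negative.
Total negative literal occurrences = 6.

6


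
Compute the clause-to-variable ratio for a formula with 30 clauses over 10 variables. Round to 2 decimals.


Clause-to-variable ratio = clauses / variables.
30 / 10 = 3.0.

3.0


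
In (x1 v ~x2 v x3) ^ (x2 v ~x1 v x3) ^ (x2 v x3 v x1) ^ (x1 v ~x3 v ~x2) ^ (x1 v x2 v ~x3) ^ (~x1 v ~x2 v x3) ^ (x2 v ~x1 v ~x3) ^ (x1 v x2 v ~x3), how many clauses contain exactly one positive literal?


A definite clause has exactly one positive literal.
Clause 1: 2 positive -> not definite
Clause 2: 2 positive -> not definite
Clause 3: 3 positive -> not definite
Clause 4: 1 positive -> definite
Clause 5: 2 positive -> not definite
Clause 6: 1 positive -> definite
Clause 7: 1 positive -> definite
Clause 8: 2 positive -> not definite
Definite clause count = 3.

3


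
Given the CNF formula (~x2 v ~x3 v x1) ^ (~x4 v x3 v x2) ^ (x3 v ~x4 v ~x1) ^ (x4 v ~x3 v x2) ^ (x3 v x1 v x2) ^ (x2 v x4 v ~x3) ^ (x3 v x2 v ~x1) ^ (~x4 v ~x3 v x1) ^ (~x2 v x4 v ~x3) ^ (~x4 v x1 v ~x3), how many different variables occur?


Identify each distinct variable in the formula.
Variables found: x1, x2, x3, x4.
Total distinct variables = 4.

4


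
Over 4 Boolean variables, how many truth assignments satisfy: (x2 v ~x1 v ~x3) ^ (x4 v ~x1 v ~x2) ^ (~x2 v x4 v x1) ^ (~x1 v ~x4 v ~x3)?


Enumerate all 16 truth assignments over 4 variables.
Test each against every clause.
Satisfying assignments found: 9.

9


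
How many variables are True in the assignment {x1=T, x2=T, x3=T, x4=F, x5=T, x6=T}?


The weight is the number of variables assigned True.
True variables: x1, x2, x3, x5, x6.
Weight = 5.

5


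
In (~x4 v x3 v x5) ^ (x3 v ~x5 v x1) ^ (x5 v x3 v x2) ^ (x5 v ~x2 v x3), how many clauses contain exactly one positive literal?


A definite clause has exactly one positive literal.
Clause 1: 2 positive -> not definite
Clause 2: 2 positive -> not definite
Clause 3: 3 positive -> not definite
Clause 4: 2 positive -> not definite
Definite clause count = 0.

0


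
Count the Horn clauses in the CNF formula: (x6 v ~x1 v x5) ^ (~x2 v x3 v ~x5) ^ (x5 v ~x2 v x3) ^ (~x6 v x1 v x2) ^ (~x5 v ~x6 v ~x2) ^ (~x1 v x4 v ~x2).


A Horn clause has at most one positive literal.
Clause 1: 2 positive lit(s) -> not Horn
Clause 2: 1 positive lit(s) -> Horn
Clause 3: 2 positive lit(s) -> not Horn
Clause 4: 2 positive lit(s) -> not Horn
Clause 5: 0 positive lit(s) -> Horn
Clause 6: 1 positive lit(s) -> Horn
Total Horn clauses = 3.

3


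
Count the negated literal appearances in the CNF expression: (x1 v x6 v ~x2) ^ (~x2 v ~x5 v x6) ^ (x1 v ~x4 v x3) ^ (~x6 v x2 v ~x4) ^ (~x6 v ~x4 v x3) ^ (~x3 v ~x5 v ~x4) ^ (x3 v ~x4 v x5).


Scan each clause for negated literals.
Clause 1: 1 negative; Clause 2: 2 negative; Clause 3: 1 negative; Clause 4: 2 negative; Clause 5: 2 negative; Clause 6: 3 negative; Clause 7: 1 negative.
Total negative literal occurrences = 12.

12


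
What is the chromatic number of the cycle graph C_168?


A cycle on an even number of vertices is bipartite: alternate two colors around the cycle.
Since 168 is even, two colors suffice, and at least two are needed because the graph has edges.
Chromatic number = 2.

2


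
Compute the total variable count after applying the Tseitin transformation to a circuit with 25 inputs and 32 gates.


The Tseitin transformation introduces one auxiliary variable per gate.
Total variables = inputs + gates = 25 + 32 = 57.

57


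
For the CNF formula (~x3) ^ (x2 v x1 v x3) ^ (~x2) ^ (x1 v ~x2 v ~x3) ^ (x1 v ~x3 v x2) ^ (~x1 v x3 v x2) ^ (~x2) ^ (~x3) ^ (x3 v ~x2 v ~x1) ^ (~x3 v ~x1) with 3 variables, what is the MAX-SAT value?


Enumerate all 8 truth assignments.
For each, count how many of the 10 clauses are satisfied.
The formula is not fully satisfiable, so the maximum is below 10.
Maximum simultaneously satisfiable clauses = 9.

9


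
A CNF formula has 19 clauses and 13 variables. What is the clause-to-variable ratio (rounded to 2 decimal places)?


Clause-to-variable ratio = clauses / variables.
19 / 13 = 1.46.

1.46


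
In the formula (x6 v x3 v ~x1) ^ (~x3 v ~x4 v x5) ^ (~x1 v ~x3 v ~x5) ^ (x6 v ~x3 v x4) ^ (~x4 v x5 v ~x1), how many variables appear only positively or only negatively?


A pure literal appears in only one polarity across all clauses.
Pure literals: x1 (negative only), x6 (positive only).
Count = 2.

2


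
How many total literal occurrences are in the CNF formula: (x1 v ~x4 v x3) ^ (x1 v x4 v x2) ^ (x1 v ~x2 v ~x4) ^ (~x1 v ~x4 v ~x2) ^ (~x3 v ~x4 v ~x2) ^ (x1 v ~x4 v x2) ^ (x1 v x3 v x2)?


Clause lengths: 3, 3, 3, 3, 3, 3, 3.
Sum = 3 + 3 + 3 + 3 + 3 + 3 + 3 = 21.

21


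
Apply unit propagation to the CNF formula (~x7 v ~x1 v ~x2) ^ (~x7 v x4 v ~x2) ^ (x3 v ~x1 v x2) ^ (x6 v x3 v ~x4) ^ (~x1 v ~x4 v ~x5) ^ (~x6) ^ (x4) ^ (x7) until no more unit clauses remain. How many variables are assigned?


Unit propagation repeatedly assigns the literal in any unit clause, then simplifies.
Assignments in order: x6 = F, x4 = T, x3 = T, x7 = T.
No further unit clauses remain.
Total variables assigned = 4.

4


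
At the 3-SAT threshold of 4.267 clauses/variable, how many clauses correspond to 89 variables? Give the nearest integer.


The 3-SAT phase transition occurs at approximately 4.267 clauses per variable.
m = 4.267 * 89 = 379.763.
Rounded to nearest integer: 380.

380


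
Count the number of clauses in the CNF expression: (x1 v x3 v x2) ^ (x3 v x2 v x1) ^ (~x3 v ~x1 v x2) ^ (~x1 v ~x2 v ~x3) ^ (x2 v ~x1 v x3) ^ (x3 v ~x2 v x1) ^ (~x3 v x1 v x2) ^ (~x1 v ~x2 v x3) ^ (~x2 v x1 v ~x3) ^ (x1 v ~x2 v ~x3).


Each group enclosed in parentheses joined by ^ is one clause.
Counting the conjuncts: 10 clauses.

10


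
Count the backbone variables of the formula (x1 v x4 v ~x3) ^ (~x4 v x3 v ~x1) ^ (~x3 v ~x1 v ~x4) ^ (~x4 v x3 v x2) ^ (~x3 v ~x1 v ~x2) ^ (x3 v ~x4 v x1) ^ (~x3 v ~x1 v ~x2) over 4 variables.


Find all satisfying assignments: 7 model(s).
Check which variables have the same value in every model.
No variable is fixed across all models.
Backbone size = 0.

0


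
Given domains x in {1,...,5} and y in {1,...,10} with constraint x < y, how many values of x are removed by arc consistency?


For the constraint x < y, x needs a supporting value in y's domain.
x can be at most 9 (one less than y's maximum).
Valid x values from domain: 5 out of 5.
Pruned = 5 - 5 = 0.

0


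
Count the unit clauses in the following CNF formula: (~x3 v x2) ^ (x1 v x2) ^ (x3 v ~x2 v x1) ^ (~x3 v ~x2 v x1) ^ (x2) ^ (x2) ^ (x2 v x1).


A unit clause contains exactly one literal.
Unit clauses found: (x2), (x2).
Count = 2.

2


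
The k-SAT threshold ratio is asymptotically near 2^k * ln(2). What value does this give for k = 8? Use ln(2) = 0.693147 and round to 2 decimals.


Using the asymptotic formula: threshold ~ 2^k * ln(2).
2^8 = 256.
256 * 0.693147 = 177.45.

177.45


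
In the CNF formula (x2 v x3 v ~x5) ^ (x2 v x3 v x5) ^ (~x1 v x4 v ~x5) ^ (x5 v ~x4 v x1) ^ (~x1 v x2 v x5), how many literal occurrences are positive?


Scan each clause for unnegated literals.
Clause 1: 2 positive; Clause 2: 3 positive; Clause 3: 1 positive; Clause 4: 2 positive; Clause 5: 2 positive.
Total positive literal occurrences = 10.

10


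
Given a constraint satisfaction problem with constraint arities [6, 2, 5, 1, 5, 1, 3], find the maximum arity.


The arities are: 6, 2, 5, 1, 5, 1, 3.
Scan for the maximum value.
Maximum arity = 6.

6


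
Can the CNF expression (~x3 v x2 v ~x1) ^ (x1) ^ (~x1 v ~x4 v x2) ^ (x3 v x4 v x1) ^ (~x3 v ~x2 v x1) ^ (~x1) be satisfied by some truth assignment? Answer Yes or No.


Check all 16 possible truth assignments.
Number of satisfying assignments found: 0.
The formula is unsatisfiable.

No


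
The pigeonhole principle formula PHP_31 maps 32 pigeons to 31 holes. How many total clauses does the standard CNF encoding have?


The PHP encoding has two parts:
1) At-least-one-hole clauses: 32 (one per pigeon, each with 31 literals).
2) At-most-one-pigeon-per-hole clauses: 31 holes * C(32,2) = 31 * 496 = 15376.
Total clauses = 32 + 15376 = 15408.

15408


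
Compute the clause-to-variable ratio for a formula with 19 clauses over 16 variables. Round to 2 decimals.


Clause-to-variable ratio = clauses / variables.
19 / 16 = 1.19.

1.19


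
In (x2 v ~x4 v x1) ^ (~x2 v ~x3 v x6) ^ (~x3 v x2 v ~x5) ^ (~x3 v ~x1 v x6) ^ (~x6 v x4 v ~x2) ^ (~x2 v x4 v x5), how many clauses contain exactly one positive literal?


A definite clause has exactly one positive literal.
Clause 1: 2 positive -> not definite
Clause 2: 1 positive -> definite
Clause 3: 1 positive -> definite
Clause 4: 1 positive -> definite
Clause 5: 1 positive -> definite
Clause 6: 2 positive -> not definite
Definite clause count = 4.

4


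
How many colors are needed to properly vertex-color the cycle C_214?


A cycle on an even number of vertices is bipartite: alternate two colors around the cycle.
Since 214 is even, two colors suffice, and at least two are needed because the graph has edges.
Chromatic number = 2.

2


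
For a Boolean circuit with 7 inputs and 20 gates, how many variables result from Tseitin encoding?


The Tseitin transformation introduces one auxiliary variable per gate.
Total variables = inputs + gates = 7 + 20 = 27.

27


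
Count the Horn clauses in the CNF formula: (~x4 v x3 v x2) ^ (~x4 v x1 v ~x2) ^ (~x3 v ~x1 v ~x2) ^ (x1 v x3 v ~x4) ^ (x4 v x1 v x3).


A Horn clause has at most one positive literal.
Clause 1: 2 positive lit(s) -> not Horn
Clause 2: 1 positive lit(s) -> Horn
Clause 3: 0 positive lit(s) -> Horn
Clause 4: 2 positive lit(s) -> not Horn
Clause 5: 3 positive lit(s) -> not Horn
Total Horn clauses = 2.

2


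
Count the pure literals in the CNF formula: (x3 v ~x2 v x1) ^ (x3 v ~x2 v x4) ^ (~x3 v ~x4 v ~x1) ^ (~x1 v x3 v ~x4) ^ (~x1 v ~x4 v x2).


A pure literal appears in only one polarity across all clauses.
No pure literals found.
Count = 0.

0


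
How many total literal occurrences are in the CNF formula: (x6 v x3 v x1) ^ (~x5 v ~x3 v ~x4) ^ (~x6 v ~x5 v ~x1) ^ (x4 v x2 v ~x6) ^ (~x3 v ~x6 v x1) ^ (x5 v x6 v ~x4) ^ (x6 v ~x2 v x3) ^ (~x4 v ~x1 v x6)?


Clause lengths: 3, 3, 3, 3, 3, 3, 3, 3.
Sum = 3 + 3 + 3 + 3 + 3 + 3 + 3 + 3 = 24.

24


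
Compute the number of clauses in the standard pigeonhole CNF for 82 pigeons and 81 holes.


The PHP encoding has two parts:
1) At-least-one-hole clauses: 82 (one per pigeon, each with 81 literals).
2) At-most-one-pigeon-per-hole clauses: 81 holes * C(82,2) = 81 * 3321 = 269001.
Total clauses = 82 + 269001 = 269083.

269083


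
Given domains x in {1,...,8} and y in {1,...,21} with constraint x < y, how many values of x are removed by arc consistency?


For the constraint x < y, x needs a supporting value in y's domain.
x can be at most 20 (one less than y's maximum).
Valid x values from domain: 8 out of 8.
Pruned = 8 - 8 = 0.

0


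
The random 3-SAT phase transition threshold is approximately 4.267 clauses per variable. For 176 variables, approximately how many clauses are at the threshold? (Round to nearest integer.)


The 3-SAT phase transition occurs at approximately 4.267 clauses per variable.
m = 4.267 * 176 = 750.992.
Rounded to nearest integer: 751.

751


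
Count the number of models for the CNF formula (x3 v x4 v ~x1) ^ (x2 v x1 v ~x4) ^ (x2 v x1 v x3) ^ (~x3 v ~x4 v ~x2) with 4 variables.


Enumerate all 16 truth assignments over 4 variables.
Test each against every clause.
Satisfying assignments found: 9.

9


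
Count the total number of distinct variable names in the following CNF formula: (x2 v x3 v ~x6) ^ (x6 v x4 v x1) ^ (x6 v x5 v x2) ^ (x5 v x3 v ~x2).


Identify each distinct variable in the formula.
Variables found: x1, x2, x3, x4, x5, x6.
Total distinct variables = 6.

6


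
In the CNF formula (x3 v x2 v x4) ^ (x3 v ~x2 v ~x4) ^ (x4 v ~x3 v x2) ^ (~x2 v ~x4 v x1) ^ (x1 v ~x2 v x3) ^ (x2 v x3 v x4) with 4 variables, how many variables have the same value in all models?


Find all satisfying assignments: 8 model(s).
Check which variables have the same value in every model.
No variable is fixed across all models.
Backbone size = 0.

0


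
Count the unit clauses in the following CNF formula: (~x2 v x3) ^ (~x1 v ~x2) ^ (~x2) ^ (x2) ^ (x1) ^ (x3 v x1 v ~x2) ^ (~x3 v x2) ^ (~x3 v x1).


A unit clause contains exactly one literal.
Unit clauses found: (~x2), (x2), (x1).
Count = 3.

3


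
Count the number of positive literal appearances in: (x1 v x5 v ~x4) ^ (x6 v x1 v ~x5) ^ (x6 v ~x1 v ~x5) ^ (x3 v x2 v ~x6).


Scan each clause for unnegated literals.
Clause 1: 2 positive; Clause 2: 2 positive; Clause 3: 1 positive; Clause 4: 2 positive.
Total positive literal occurrences = 7.

7


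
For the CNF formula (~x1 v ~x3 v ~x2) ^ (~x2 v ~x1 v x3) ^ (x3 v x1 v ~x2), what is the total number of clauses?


Each group enclosed in parentheses joined by ^ is one clause.
Counting the conjuncts: 3 clauses.

3


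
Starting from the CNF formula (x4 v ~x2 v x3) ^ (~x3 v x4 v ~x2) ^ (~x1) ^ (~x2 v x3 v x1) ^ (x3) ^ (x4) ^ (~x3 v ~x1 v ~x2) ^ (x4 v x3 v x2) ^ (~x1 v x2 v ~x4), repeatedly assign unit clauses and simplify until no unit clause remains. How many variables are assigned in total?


Unit propagation repeatedly assigns the literal in any unit clause, then simplifies.
Assignments in order: x1 = F, x3 = T, x4 = T.
No further unit clauses remain.
Total variables assigned = 3.

3


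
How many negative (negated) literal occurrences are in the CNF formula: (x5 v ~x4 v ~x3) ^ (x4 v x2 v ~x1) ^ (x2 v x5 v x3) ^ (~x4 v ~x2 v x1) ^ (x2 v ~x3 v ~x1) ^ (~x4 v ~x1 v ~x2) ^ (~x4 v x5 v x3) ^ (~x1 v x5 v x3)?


Scan each clause for negated literals.
Clause 1: 2 negative; Clause 2: 1 negative; Clause 3: 0 negative; Clause 4: 2 negative; Clause 5: 2 negative; Clause 6: 3 negative; Clause 7: 1 negative; Clause 8: 1 negative.
Total negative literal occurrences = 12.

12


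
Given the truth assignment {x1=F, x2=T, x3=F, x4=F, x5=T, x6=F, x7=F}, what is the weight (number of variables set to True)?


The weight is the number of variables assigned True.
True variables: x2, x5.
Weight = 2.

2


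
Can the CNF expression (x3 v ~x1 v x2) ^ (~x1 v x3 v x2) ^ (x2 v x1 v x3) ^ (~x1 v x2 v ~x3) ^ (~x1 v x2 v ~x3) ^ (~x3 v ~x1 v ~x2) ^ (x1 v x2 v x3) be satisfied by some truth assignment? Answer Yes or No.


Check all 8 possible truth assignments.
Number of satisfying assignments found: 4.
The formula is satisfiable.

Yes


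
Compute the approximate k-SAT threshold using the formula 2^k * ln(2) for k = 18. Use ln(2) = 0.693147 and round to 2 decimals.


Using the asymptotic formula: threshold ~ 2^k * ln(2).
2^18 = 262144.
262144 * 0.693147 = 181704.33.

181704.33


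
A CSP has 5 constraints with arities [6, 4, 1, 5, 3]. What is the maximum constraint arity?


The arities are: 6, 4, 1, 5, 3.
Scan for the maximum value.
Maximum arity = 6.

6


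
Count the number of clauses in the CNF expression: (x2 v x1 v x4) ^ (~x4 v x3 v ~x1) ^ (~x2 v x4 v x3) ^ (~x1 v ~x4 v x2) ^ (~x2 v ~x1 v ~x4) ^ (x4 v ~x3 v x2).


Each group enclosed in parentheses joined by ^ is one clause.
Counting the conjuncts: 6 clauses.

6


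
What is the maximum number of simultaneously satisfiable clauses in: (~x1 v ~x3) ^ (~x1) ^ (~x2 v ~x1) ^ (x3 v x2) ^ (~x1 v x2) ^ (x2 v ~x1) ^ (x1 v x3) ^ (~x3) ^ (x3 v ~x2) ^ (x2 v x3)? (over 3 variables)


Enumerate all 8 truth assignments.
For each, count how many of the 10 clauses are satisfied.
The formula is not fully satisfiable, so the maximum is below 10.
Maximum simultaneously satisfiable clauses = 9.

9


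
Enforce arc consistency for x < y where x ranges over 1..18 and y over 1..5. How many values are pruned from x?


For the constraint x < y, x needs a supporting value in y's domain.
x can be at most 4 (one less than y's maximum).
Valid x values from domain: 4 out of 18.
Pruned = 18 - 4 = 14.

14
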